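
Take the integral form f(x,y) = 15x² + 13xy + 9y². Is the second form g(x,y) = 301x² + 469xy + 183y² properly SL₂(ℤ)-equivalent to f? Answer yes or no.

D₁ = -371, D₂ = -371
f: flip: (15,13,9)→(9,-13,15)
f: translate: b→5 (≡-13 mod 18), so (9,-13,15)→(9,5,11)
f: reduced (well bottom): (9,5,11) with a≤c, −a<b≤a
g: translate: b→-133 (≡469 mod 602), so (301,469,183)→(301,-133,15)
g: flip: (301,-133,15)→(15,133,301)
g: translate: b→13 (≡133 mod 30), so (15,133,301)→(15,13,9)
g: flip: (15,13,9)→(9,-13,15)
g: translate: b→5 (≡-13 mod 18), so (9,-13,15)→(9,5,11)
g: reduced (well bottom): (9,5,11) with a≤c, −a<b≤a
reduced forms (9, 5, 11) vs (9, 5, 11) ⇒ equivalent

yes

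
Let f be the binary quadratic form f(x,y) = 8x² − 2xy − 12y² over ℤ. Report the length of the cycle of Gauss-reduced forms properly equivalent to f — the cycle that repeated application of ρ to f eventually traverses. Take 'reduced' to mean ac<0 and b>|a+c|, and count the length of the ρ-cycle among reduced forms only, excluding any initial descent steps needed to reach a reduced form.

D = 388, ⌊√D⌋ = 19
descent: ρ → (-12,2,8)
descent: ρ → (8,14,-6)  [lands on river]
river: ρ → (-6,10,12)
river: ρ → (12,14,-4)
river: ρ → (-4,18,4)
river: ρ → (4,14,-12)
river: ρ → (-12,10,6)
river: ρ → (6,14,-8)
river: ρ → (-8,18,2)
river: ρ → (2,18,-8)
river: ρ → (-8,14,6)
river: ρ → (6,10,-12)
river: ρ → (-12,14,4)
river: ρ → (4,18,-4)
river: ρ → (-4,14,12)
river: ρ → (12,10,-6)
river: ρ → (-6,14,8)
river: ρ → (8,18,-2)
river: ρ → (-2,18,8)
ρ-cycle length = 18 (tail of 2 descent steps not counted)

18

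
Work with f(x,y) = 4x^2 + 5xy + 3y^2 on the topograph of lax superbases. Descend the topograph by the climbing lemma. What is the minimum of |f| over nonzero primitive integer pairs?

translate: b→-3 (≡5 mod 8), so (4,5,3)→(4,-3,2)
flip: (4,-3,2)→(2,3,4)
translate: b→-1 (≡3 mod 4), so (2,3,4)→(2,-1,3)
reduced (well bottom): (2,-1,3) with a≤c, −a<b≤a
well minimum = a = 2

2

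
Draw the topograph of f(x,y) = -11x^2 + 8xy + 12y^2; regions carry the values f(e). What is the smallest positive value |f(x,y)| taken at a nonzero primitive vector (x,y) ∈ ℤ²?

river: ρ → (12,16,-7)
river: ρ → (-7,12,16)
river: ρ → (16,20,-3)
river: ρ → (-3,22,9)
river: ρ → (9,14,-11)
river: ρ → (-11,8,12)
closes: descent 0, river 6
min |a| on river = 3

3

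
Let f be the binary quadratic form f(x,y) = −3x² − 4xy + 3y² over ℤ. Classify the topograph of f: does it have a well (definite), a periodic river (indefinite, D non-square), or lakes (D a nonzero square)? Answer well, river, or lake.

D = b²−4ac = (-4)² − 4·(-3)·3 = 52
D > 0 non-square ⇒ indefinite ⇒ periodic river

river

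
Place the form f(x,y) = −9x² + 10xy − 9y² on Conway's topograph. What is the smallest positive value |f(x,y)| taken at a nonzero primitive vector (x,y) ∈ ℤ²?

translate: b→8 (≡-10 mod 18), so (9,-10,9)→(9,8,8)
flip: (9,8,8)→(8,-8,9)
translate: b→8 (≡-8 mod 16), so (8,-8,9)→(8,8,9)
reduced (well bottom): (8,8,9) with a≤c, −a<b≤a
well minimum |f| = |-8| = 8 (negative-definite)

8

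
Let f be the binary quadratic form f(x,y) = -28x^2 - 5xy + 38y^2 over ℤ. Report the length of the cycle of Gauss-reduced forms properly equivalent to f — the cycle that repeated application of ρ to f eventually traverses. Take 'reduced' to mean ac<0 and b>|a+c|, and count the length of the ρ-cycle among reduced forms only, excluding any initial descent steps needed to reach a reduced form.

D = 4281, ⌊√D⌋ = 65
descent: ρ → (38,5,-28)
descent: ρ → (-28,51,15)  [lands on river]
river: ρ → (15,39,-46)
river: ρ → (-46,53,8)
river: ρ → (8,59,-25)
river: ρ → (-25,41,26)
river: ρ → (26,63,-3)
river: ρ → (-3,63,26)
river: ρ → (26,41,-25)
river: ρ → (-25,59,8)
river: ρ → (8,53,-46)
river: ρ → (-46,39,15)
river: ρ → (15,51,-28)
river: ρ → (-28,61,5)
river: ρ → (5,59,-40)
river: ρ → (-40,21,24)
river: ρ → (24,27,-37)
river: ρ → (-37,47,14)
river: ρ → (14,65,-1)
river: ρ → (-1,65,14)
river: ρ → (14,47,-37)
river: ρ → (-37,27,24)
river: ρ → (24,21,-40)
river: ρ → (-40,59,5)
river: ρ → (5,61,-28)
ρ-cycle length = 24 (tail of 2 descent steps not counted)

24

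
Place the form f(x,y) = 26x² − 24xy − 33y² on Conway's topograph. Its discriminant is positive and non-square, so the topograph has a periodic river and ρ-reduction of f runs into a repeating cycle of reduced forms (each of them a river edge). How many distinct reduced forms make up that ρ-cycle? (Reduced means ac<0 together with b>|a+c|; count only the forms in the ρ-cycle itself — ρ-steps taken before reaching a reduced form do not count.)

D = 4008, ⌊√D⌋ = 63
descent: ρ → (-33,24,26)  [lands on river]
river: ρ → (26,28,-31)
river: ρ → (-31,34,23)
river: ρ → (23,58,-7)
river: ρ → (-7,54,39)
river: ρ → (39,24,-22)
river: ρ → (-22,20,41)
river: ρ → (41,62,-1)
river: ρ → (-1,62,41)
river: ρ → (41,20,-22)
river: ρ → (-22,24,39)
river: ρ → (39,54,-7)
river: ρ → (-7,58,23)
river: ρ → (23,34,-31)
river: ρ → (-31,28,26)
river: ρ → (26,24,-33)
river: ρ → (-33,42,17)
river: ρ → (17,60,-6)
river: ρ → (-6,60,17)
river: ρ → (17,42,-33)
ρ-cycle length = 20 (tail of 1 descent step not counted)

20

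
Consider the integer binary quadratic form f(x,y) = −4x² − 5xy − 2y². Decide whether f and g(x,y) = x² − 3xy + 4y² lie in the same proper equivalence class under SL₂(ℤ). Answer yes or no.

D₁ = -7, D₂ = -7
f is negative-definite; reduce −f:
−f: translate: b→-3 (≡5 mod 8), so (4,5,2)→(4,-3,1)
−f: flip: (4,-3,1)→(1,3,4)
−f: translate: b→1 (≡3 mod 2), so (1,3,4)→(1,1,2)
−f: reduced (well bottom): (1,1,2) with a≤c, −a<b≤a
flip sign back: reduced form of f is (-1,-1,-2)
g: translate: b→1 (≡-3 mod 2), so (1,-3,4)→(1,1,2)
g: reduced (well bottom): (1,1,2) with a≤c, −a<b≤a
reduced forms (-1, -1, -2) vs (1, 1, 2) ⇒ inequivalent

no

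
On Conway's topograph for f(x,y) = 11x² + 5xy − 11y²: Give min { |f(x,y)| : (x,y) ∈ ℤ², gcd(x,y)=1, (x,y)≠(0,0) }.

river: ρ → (-11,17,5)
river: ρ → (5,13,-17)
river: ρ → (-17,21,1)
river: ρ → (1,21,-17)
river: ρ → (-17,13,5)
river: ρ → (5,17,-11)
river: ρ → (-11,5,11)
river: ρ → (11,17,-5)
river: ρ → (-5,13,17)
river: ρ → (17,21,-1)
river: ρ → (-1,21,17)
river: ρ → (17,13,-5)
river: ρ → (-5,17,11)
river: ρ → (11,5,-11)
closes: descent 0, river 14
min |a| on river = 1

1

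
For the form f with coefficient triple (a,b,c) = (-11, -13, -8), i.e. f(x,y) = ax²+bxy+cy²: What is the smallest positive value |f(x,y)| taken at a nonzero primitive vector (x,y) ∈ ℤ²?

translate: b→-9 (≡13 mod 22), so (11,13,8)→(11,-9,6)
flip: (11,-9,6)→(6,9,11)
translate: b→-3 (≡9 mod 12), so (6,9,11)→(6,-3,8)
reduced (well bottom): (6,-3,8) with a≤c, −a<b≤a
well minimum |f| = |-6| = 6 (negative-definite)

6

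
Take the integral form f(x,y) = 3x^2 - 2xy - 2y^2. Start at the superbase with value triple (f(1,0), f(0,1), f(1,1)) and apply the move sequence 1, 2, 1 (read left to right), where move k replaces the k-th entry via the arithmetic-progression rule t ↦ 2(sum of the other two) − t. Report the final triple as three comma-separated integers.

start (3,-2,-1) = (f(1,0),f(0,1),f(1,1))
replace slot 1: 2·((-2)+(-1)) − 3 = -9 → (-9,-2,-1)
replace slot 2: 2·((-9)+(-1)) − (-2) = -18 → (-9,-18,-1)
replace slot 1: 2·((-18)+(-1)) − (-9) = -29 → (-29,-18,-1)

-29,-18,-1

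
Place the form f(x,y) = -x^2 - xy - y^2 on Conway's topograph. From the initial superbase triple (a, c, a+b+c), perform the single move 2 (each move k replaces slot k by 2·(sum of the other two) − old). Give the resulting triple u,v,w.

start (-1,-1,-3) = (f(1,0),f(0,1),f(1,1))
replace slot 2: 2·((-1)+(-3)) − (-1) = -7 → (-1,-7,-3)

-1,-7,-3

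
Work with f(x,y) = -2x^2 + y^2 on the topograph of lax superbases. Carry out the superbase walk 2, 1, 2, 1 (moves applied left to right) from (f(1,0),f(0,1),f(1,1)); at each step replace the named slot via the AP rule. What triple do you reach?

start (-2,1,-1) = (f(1,0),f(0,1),f(1,1))
replace slot 2: 2·((-2)+(-1)) − 1 = -7 → (-2,-7,-1)
replace slot 1: 2·((-7)+(-1)) − (-2) = -14 → (-14,-7,-1)
replace slot 2: 2·((-14)+(-1)) − (-7) = -23 → (-14,-23,-1)
replace slot 1: 2·((-23)+(-1)) − (-14) = -34 → (-34,-23,-1)

-34,-23,-1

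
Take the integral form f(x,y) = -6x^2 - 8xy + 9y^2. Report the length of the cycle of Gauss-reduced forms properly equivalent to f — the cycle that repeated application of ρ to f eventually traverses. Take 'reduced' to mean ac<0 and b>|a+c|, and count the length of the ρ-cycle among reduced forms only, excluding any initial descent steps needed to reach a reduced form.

D = 280, ⌊√D⌋ = 16
descent: ρ → (9,8,-6)  [lands on river]
river: ρ → (-6,16,1)
river: ρ → (1,16,-6)
river: ρ → (-6,8,9)
river: ρ → (9,10,-5)
river: ρ → (-5,10,9)
ρ-cycle length = 6 (tail of 1 descent step not counted)

6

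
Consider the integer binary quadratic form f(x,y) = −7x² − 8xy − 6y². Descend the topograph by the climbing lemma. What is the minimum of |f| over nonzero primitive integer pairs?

translate: b→-6 (≡8 mod 14), so (7,8,6)→(7,-6,5)
flip: (7,-6,5)→(5,6,7)
translate: b→-4 (≡6 mod 10), so (5,6,7)→(5,-4,6)
reduced (well bottom): (5,-4,6) with a≤c, −a<b≤a
well minimum |f| = |-5| = 5 (negative-definite)

5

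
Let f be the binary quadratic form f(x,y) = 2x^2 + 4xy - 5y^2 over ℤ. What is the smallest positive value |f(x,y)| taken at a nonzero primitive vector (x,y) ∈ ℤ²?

river: ρ → (-5,6,1)
river: ρ → (1,6,-5)
river: ρ → (-5,4,2)
river: ρ → (2,4,-5)
closes: descent 0, river 4
min |a| on river = 1

1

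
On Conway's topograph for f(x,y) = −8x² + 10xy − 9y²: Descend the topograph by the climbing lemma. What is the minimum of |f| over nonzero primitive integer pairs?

translate: b→6 (≡-10 mod 16), so (8,-10,9)→(8,6,7)
flip: (8,6,7)→(7,-6,8)
reduced (well bottom): (7,-6,8) with a≤c, −a<b≤a
well minimum |f| = |-7| = 7 (negative-definite)

7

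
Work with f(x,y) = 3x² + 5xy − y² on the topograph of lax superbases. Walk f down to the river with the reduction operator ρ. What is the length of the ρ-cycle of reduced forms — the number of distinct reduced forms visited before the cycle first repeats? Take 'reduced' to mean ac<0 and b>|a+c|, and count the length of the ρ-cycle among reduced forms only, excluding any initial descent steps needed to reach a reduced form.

D = 37, ⌊√D⌋ = 6
river: ρ → (-1,5,3)
river: ρ → (3,1,-3)
river: ρ → (-3,5,1)
river: ρ → (1,5,-3)
river: ρ → (-3,1,3)
river: ρ → (3,5,-1)
ρ-cycle length = 6 (tail of 0 descent steps not counted)

6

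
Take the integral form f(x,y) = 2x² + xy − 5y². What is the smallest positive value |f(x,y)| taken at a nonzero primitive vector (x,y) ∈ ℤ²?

descent: ρ → (-5,-1,2)
descent: ρ → (2,5,-2)  [lands on river]
river: ρ → (-2,3,4)
river: ρ → (4,5,-1)
river: ρ → (-1,5,4)
river: ρ → (4,3,-2)
river: ρ → (-2,5,2)
river: ρ → (2,3,-4)
river: ρ → (-4,5,1)
river: ρ → (1,5,-4)
river: ρ → (-4,3,2)
closes: descent 2, river 10
min |a| on river = 1

1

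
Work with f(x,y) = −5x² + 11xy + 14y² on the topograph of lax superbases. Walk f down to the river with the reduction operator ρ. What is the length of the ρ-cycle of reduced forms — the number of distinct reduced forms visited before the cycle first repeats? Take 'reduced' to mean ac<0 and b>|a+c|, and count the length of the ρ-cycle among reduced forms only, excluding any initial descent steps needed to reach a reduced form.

D = 401, ⌊√D⌋ = 20
river: ρ → (14,17,-2)
river: ρ → (-2,19,5)
river: ρ → (5,11,-14)
river: ρ → (-14,17,2)
river: ρ → (2,19,-5)
river: ρ → (-5,11,14)
ρ-cycle length = 6 (tail of 0 descent steps not counted)

6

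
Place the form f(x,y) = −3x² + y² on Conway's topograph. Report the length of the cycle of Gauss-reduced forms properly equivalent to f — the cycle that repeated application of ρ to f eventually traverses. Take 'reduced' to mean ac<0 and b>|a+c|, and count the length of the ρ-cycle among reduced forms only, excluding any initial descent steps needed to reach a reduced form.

D = 12, ⌊√D⌋ = 3
descent: ρ → (1,2,-2)  [lands on river]
river: ρ → (-2,2,1)
ρ-cycle length = 2 (tail of 1 descent step not counted)

2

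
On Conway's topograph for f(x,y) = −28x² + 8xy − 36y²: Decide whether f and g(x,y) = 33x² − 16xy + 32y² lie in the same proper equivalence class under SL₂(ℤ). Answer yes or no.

D₁ = -3968, D₂ = -3968
f is negative-definite; reduce −f:
−f: reduced (well bottom): (28,-8,36) with a≤c, −a<b≤a
flip sign back: reduced form of f is (-28,8,-36)
g: flip: (33,-16,32)→(32,16,33)
g: reduced (well bottom): (32,16,33) with a≤c, −a<b≤a
reduced forms (-28, 8, -36) vs (32, 16, 33) ⇒ inequivalent

no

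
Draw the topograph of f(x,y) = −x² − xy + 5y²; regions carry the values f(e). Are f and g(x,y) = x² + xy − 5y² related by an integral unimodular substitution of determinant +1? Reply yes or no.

D₁ = 21, D₂ = 21
river cycle of f (length 2): (-1, 3, 3), (3, 3, -1)
river cycle of g (length 2): (1, 3, -3), (-3, 3, 1)
cycles differ ⇒ inequivalent

no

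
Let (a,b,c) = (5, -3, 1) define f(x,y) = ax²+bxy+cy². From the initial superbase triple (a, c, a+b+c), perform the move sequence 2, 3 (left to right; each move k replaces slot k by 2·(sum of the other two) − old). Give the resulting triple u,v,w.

start (5,1,3) = (f(1,0),f(0,1),f(1,1))
replace slot 2: 2·(5+3) − 1 = 15 → (5,15,3)
replace slot 3: 2·(5+15) − 3 = 37 → (5,15,37)

5,15,37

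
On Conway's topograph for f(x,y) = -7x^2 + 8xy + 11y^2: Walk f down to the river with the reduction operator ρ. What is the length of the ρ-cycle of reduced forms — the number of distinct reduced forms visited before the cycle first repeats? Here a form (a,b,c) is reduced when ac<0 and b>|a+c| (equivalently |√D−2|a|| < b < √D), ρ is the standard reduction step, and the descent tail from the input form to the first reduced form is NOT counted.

D = 372, ⌊√D⌋ = 19
river: ρ → (11,14,-4)
river: ρ → (-4,18,3)
river: ρ → (3,18,-4)
river: ρ → (-4,14,11)
river: ρ → (11,8,-7)
river: ρ → (-7,6,12)
river: ρ → (12,18,-1)
river: ρ → (-1,18,12)
river: ρ → (12,6,-7)
river: ρ → (-7,8,11)
ρ-cycle length = 10 (tail of 0 descent steps not counted)

10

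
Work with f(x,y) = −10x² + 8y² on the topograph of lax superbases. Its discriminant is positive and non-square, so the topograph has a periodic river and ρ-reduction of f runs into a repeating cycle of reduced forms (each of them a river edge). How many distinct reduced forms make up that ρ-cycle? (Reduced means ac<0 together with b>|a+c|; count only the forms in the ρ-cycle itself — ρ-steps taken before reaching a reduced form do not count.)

D = 320, ⌊√D⌋ = 17
descent: ρ → (8,16,-2)  [lands on river]
river: ρ → (-2,16,8)
ρ-cycle length = 2 (tail of 1 descent step not counted)

2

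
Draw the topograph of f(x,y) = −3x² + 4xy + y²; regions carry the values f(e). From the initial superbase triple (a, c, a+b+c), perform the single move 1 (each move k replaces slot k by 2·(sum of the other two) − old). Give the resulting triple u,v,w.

start (-3,1,2) = (f(1,0),f(0,1),f(1,1))
replace slot 1: 2·(1+2) − (-3) = 9 → (9,1,2)

9,1,2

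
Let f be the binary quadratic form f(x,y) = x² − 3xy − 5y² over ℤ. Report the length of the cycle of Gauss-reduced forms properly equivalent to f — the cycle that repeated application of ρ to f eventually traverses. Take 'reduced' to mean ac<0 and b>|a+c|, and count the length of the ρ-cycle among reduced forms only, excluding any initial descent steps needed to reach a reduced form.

D = 29, ⌊√D⌋ = 5
descent: ρ → (-5,3,1)
descent: ρ → (1,5,-1)  [lands on river]
river: ρ → (-1,5,1)
ρ-cycle length = 2 (tail of 2 descent steps not counted)

2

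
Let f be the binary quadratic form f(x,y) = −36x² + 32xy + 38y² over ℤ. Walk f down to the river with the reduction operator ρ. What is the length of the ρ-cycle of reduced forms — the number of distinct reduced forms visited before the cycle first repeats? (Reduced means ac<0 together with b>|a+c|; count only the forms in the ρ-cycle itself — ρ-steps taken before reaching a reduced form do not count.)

D = 6496, ⌊√D⌋ = 80
river: ρ → (38,44,-30)
river: ρ → (-30,76,6)
river: ρ → (6,80,-4)
river: ρ → (-4,80,6)
river: ρ → (6,76,-30)
river: ρ → (-30,44,38)
river: ρ → (38,32,-36)
river: ρ → (-36,40,34)
river: ρ → (34,28,-42)
river: ρ → (-42,56,20)
river: ρ → (20,64,-30)
river: ρ → (-30,56,28)
river: ρ → (28,56,-30)
river: ρ → (-30,64,20)
river: ρ → (20,56,-42)
river: ρ → (-42,28,34)
river: ρ → (34,40,-36)
river: ρ → (-36,32,38)
ρ-cycle length = 18 (tail of 0 descent steps not counted)

18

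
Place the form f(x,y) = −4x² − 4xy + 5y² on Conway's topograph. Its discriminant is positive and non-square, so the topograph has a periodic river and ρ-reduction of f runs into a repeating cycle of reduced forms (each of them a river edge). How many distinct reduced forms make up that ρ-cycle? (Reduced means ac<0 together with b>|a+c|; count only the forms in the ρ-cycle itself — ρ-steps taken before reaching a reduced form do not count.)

D = 96, ⌊√D⌋ = 9
descent: ρ → (5,4,-4)  [lands on river]
river: ρ → (-4,4,5)
river: ρ → (5,6,-3)
river: ρ → (-3,6,5)
ρ-cycle length = 4 (tail of 1 descent step not counted)

4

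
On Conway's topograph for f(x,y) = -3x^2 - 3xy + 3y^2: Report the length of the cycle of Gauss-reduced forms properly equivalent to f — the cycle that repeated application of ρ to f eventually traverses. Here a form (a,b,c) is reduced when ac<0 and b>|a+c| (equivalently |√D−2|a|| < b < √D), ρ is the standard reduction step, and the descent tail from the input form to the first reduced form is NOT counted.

D = 45, ⌊√D⌋ = 6
descent: ρ → (3,3,-3)  [lands on river]
river: ρ → (-3,3,3)
ρ-cycle length = 2 (tail of 1 descent step not counted)

2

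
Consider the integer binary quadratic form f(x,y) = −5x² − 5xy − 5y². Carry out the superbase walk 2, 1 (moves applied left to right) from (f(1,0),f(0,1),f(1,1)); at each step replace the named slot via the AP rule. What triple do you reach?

start (-5,-5,-15) = (f(1,0),f(0,1),f(1,1))
replace slot 2: 2·((-5)+(-15)) − (-5) = -35 → (-5,-35,-15)
replace slot 1: 2·((-35)+(-15)) − (-5) = -95 → (-95,-35,-15)

-95,-35,-15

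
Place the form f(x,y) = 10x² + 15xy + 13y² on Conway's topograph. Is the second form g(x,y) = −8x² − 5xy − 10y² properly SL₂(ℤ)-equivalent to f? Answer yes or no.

D₁ = -295, D₂ = -295
f: translate: b→-5 (≡15 mod 20), so (10,15,13)→(10,-5,8)
f: flip: (10,-5,8)→(8,5,10)
f: reduced (well bottom): (8,5,10) with a≤c, −a<b≤a
g is negative-definite; reduce −g:
−g: reduced (well bottom): (8,5,10) with a≤c, −a<b≤a
flip sign back: reduced form of g is (-8,-5,-10)
reduced forms (8, 5, 10) vs (-8, -5, -10) ⇒ inequivalent

no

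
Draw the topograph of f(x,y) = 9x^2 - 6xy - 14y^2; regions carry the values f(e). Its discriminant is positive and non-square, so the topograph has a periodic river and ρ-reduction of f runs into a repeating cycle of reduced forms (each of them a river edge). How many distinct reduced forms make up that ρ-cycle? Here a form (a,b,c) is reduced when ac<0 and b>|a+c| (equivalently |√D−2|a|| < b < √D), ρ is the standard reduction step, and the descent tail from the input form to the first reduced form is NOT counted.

D = 540, ⌊√D⌋ = 23
descent: ρ → (-14,6,9)  [lands on river]
river: ρ → (9,12,-11)
river: ρ → (-11,10,10)
river: ρ → (10,10,-11)
river: ρ → (-11,12,9)
river: ρ → (9,6,-14)
river: ρ → (-14,22,1)
river: ρ → (1,22,-14)
ρ-cycle length = 8 (tail of 1 descent step not counted)

8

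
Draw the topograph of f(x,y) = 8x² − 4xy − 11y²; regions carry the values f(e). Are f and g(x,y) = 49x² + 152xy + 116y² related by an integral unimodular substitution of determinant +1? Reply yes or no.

D₁ = 368, D₂ = 368
river cycle of f (length 8): (-11, 4, 8), (8, 12, -7), (-7, 16, 4), (4, 16, -7), (-7, 12, 8), (8, 4, -11), (-11, 18, 1), (1, 18, -11)
river cycle of g (length 8): (-7, 16, 4), (4, 16, -7), (-7, 12, 8), (8, 4, -11), (-11, 18, 1), (1, 18, -11), (-11, 4, 8), (8, 12, -7)
cycles coincide ⇒ equivalent

yes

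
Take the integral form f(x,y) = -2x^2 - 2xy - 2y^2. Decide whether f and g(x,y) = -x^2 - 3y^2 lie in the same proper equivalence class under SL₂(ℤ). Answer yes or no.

D₁ = -12, D₂ = -12
f is negative-definite; reduce −f:
−f: reduced (well bottom): (2,2,2) with a≤c, −a<b≤a
flip sign back: reduced form of f is (-2,-2,-2)
g is negative-definite; reduce −g:
−g: reduced (well bottom): (1,0,3) with a≤c, −a<b≤a
flip sign back: reduced form of g is (-1,0,-3)
reduced forms (-2, -2, -2) vs (-1, 0, -3) ⇒ inequivalent

no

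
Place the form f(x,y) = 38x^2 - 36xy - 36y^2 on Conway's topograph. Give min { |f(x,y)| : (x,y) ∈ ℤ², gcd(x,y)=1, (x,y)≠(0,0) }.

descent: ρ → (-36,36,38)  [lands on river]
river: ρ → (38,40,-34)
river: ρ → (-34,28,44)
river: ρ → (44,60,-18)
river: ρ → (-18,48,62)
river: ρ → (62,76,-4)
river: ρ → (-4,76,62)
river: ρ → (62,48,-18)
river: ρ → (-18,60,44)
river: ρ → (44,28,-34)
river: ρ → (-34,40,38)
river: ρ → (38,36,-36)
closes: descent 1, river 12
min |a| on river = 4

4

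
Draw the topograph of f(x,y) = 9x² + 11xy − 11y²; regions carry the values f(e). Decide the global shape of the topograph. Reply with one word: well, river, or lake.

D = b²−4ac = 11² − 4·9·(-11) = 517
D > 0 non-square ⇒ indefinite ⇒ periodic river

river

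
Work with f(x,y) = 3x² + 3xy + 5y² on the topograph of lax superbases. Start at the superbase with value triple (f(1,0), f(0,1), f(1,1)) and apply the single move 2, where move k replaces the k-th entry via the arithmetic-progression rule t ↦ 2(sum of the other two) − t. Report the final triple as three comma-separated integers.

start (3,5,11) = (f(1,0),f(0,1),f(1,1))
replace slot 2: 2·(3+11) − 5 = 23 → (3,23,11)

3,23,11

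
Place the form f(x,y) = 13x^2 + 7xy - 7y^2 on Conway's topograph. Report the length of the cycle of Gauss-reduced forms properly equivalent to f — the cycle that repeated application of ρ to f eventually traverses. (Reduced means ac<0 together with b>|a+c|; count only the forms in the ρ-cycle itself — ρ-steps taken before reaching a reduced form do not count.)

D = 413, ⌊√D⌋ = 20
river: ρ → (-7,7,13)
river: ρ → (13,19,-1)
river: ρ → (-1,19,13)
river: ρ → (13,7,-7)
ρ-cycle length = 4 (tail of 0 descent steps not counted)

4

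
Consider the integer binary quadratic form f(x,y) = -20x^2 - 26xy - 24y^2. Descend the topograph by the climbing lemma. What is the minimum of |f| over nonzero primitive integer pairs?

translate: b→-14 (≡26 mod 40), so (20,26,24)→(20,-14,18)
flip: (20,-14,18)→(18,14,20)
reduced (well bottom): (18,14,20) with a≤c, −a<b≤a
well minimum |f| = |-18| = 18 (negative-definite)

18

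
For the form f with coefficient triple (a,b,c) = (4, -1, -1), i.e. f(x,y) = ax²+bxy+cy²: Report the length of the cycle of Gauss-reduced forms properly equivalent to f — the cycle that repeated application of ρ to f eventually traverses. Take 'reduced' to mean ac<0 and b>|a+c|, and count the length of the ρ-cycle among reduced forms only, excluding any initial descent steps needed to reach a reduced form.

D = 17, ⌊√D⌋ = 4
descent: ρ → (-1,3,2)  [lands on river]
river: ρ → (2,1,-2)
river: ρ → (-2,3,1)
river: ρ → (1,3,-2)
river: ρ → (-2,1,2)
river: ρ → (2,3,-1)
ρ-cycle length = 6 (tail of 1 descent step not counted)

6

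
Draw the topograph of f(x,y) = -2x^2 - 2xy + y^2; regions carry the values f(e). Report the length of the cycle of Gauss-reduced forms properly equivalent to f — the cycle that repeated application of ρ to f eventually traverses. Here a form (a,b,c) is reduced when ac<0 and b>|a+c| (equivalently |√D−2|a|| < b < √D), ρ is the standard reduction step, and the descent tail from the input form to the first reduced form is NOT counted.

D = 12, ⌊√D⌋ = 3
descent: ρ → (1,2,-2)  [lands on river]
river: ρ → (-2,2,1)
ρ-cycle length = 2 (tail of 1 descent step not counted)

2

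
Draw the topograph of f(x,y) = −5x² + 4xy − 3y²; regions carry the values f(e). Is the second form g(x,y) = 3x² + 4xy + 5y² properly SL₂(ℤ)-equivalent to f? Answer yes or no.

D₁ = -44, D₂ = -44
f is negative-definite; reduce −f:
−f: flip: (5,-4,3)→(3,4,5)
−f: translate: b→-2 (≡4 mod 6), so (3,4,5)→(3,-2,4)
−f: reduced (well bottom): (3,-2,4) with a≤c, −a<b≤a
flip sign back: reduced form of f is (-3,2,-4)
g: translate: b→-2 (≡4 mod 6), so (3,4,5)→(3,-2,4)
g: reduced (well bottom): (3,-2,4) with a≤c, −a<b≤a
reduced forms (-3, 2, -4) vs (3, -2, 4) ⇒ inequivalent

no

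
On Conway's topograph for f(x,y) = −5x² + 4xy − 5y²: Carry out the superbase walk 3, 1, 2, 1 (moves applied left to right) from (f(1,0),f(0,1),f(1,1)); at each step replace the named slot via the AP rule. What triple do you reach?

start (-5,-5,-6) = (f(1,0),f(0,1),f(1,1))
replace slot 3: 2·((-5)+(-5)) − (-6) = -14 → (-5,-5,-14)
replace slot 1: 2·((-5)+(-14)) − (-5) = -33 → (-33,-5,-14)
replace slot 2: 2·((-33)+(-14)) − (-5) = -89 → (-33,-89,-14)
replace slot 1: 2·((-89)+(-14)) − (-33) = -173 → (-173,-89,-14)

-173,-89,-14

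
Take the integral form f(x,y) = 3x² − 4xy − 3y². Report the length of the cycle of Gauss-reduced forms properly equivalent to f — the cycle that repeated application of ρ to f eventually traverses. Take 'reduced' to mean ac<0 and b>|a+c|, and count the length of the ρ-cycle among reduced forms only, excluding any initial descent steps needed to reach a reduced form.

D = 52, ⌊√D⌋ = 7
descent: ρ → (-3,4,3)  [lands on river]
river: ρ → (3,2,-4)
river: ρ → (-4,6,1)
river: ρ → (1,6,-4)
river: ρ → (-4,2,3)
river: ρ → (3,4,-3)
river: ρ → (-3,2,4)
river: ρ → (4,6,-1)
river: ρ → (-1,6,4)
river: ρ → (4,2,-3)
ρ-cycle length = 10 (tail of 1 descent step not counted)

10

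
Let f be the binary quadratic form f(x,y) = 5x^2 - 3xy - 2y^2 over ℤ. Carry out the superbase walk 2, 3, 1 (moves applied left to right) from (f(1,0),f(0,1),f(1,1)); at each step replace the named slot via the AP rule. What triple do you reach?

start (5,-2,0) = (f(1,0),f(0,1),f(1,1))
replace slot 2: 2·(5+0) − (-2) = 12 → (5,12,0)
replace slot 3: 2·(5+12) − 0 = 34 → (5,12,34)
replace slot 1: 2·(12+34) − 5 = 87 → (87,12,34)

87,12,34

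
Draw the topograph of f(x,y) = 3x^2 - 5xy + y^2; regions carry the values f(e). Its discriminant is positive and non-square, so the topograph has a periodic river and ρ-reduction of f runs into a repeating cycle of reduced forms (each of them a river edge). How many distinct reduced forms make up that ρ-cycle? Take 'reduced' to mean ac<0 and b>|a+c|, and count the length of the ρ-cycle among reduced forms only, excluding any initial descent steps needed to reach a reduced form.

D = 13, ⌊√D⌋ = 3
descent: ρ → (1,3,-1)  [lands on river]
river: ρ → (-1,3,1)
ρ-cycle length = 2 (tail of 1 descent step not counted)

2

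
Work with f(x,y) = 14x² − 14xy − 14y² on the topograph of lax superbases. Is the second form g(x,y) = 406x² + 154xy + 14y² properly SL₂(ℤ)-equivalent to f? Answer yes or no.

D₁ = 980, D₂ = 980
river cycle of f (length 2): (-14, 14, 14), (14, 14, -14)
river cycle of g (length 2): (14, 14, -14), (-14, 14, 14)
cycles coincide ⇒ equivalent

yes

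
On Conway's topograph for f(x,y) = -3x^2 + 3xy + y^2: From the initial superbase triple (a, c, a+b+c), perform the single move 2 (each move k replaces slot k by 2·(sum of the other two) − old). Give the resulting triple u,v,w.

start (-3,1,1) = (f(1,0),f(0,1),f(1,1))
replace slot 2: 2·((-3)+1) − 1 = -5 → (-3,-5,1)

-3,-5,1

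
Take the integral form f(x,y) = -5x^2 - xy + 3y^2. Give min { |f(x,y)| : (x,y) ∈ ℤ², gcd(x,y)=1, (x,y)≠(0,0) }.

descent: ρ → (3,7,-1)  [lands on river]
river: ρ → (-1,7,3)
river: ρ → (3,5,-3)
river: ρ → (-3,7,1)
river: ρ → (1,7,-3)
river: ρ → (-3,5,3)
closes: descent 1, river 6
min |a| on river = 1

1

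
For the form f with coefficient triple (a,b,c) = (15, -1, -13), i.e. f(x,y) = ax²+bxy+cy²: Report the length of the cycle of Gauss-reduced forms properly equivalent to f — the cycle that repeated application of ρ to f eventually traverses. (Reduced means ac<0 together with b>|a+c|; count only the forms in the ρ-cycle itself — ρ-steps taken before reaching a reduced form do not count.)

D = 781, ⌊√D⌋ = 27
descent: ρ → (-13,27,1)  [lands on river]
river: ρ → (1,27,-13)
river: ρ → (-13,25,3)
river: ρ → (3,23,-21)
river: ρ → (-21,19,5)
river: ρ → (5,21,-17)
river: ρ → (-17,13,9)
river: ρ → (9,23,-7)
river: ρ → (-7,19,15)
river: ρ → (15,11,-11)
river: ρ → (-11,11,15)
river: ρ → (15,19,-7)
river: ρ → (-7,23,9)
river: ρ → (9,13,-17)
river: ρ → (-17,21,5)
river: ρ → (5,19,-21)
river: ρ → (-21,23,3)
river: ρ → (3,25,-13)
ρ-cycle length = 18 (tail of 1 descent step not counted)

18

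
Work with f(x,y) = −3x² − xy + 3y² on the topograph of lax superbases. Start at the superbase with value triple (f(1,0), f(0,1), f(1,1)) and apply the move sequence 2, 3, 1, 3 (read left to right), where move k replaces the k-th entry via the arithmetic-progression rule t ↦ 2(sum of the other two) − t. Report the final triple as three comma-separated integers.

start (-3,3,-1) = (f(1,0),f(0,1),f(1,1))
replace slot 2: 2·((-3)+(-1)) − 3 = -11 → (-3,-11,-1)
replace slot 3: 2·((-3)+(-11)) − (-1) = -27 → (-3,-11,-27)
replace slot 1: 2·((-11)+(-27)) − (-3) = -73 → (-73,-11,-27)
replace slot 3: 2·((-73)+(-11)) − (-27) = -141 → (-73,-11,-141)

-73,-11,-141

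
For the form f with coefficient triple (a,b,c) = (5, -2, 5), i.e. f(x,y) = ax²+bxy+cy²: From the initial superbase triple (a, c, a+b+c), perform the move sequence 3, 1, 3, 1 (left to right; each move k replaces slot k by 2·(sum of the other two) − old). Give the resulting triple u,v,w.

start (5,5,8) = (f(1,0),f(0,1),f(1,1))
replace slot 3: 2·(5+5) − 8 = 12 → (5,5,12)
replace slot 1: 2·(5+12) − 5 = 29 → (29,5,12)
replace slot 3: 2·(29+5) − 12 = 56 → (29,5,56)
replace slot 1: 2·(5+56) − 29 = 93 → (93,5,56)

93,5,56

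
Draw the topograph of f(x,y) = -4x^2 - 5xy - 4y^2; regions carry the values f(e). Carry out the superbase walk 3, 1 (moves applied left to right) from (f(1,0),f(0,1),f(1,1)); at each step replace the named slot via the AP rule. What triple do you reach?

start (-4,-4,-13) = (f(1,0),f(0,1),f(1,1))
replace slot 3: 2·((-4)+(-4)) − (-13) = -3 → (-4,-4,-3)
replace slot 1: 2·((-4)+(-3)) − (-4) = -10 → (-10,-4,-3)

-10,-4,-3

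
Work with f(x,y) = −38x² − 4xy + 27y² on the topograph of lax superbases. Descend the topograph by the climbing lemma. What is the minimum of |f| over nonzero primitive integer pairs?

descent: ρ → (27,58,-7)  [lands on river]
river: ρ → (-7,54,43)
river: ρ → (43,32,-18)
river: ρ → (-18,40,35)
river: ρ → (35,30,-23)
river: ρ → (-23,62,3)
river: ρ → (3,64,-2)
river: ρ → (-2,64,3)
river: ρ → (3,62,-23)
river: ρ → (-23,30,35)
river: ρ → (35,40,-18)
river: ρ → (-18,32,43)
river: ρ → (43,54,-7)
river: ρ → (-7,58,27)
river: ρ → (27,50,-15)
river: ρ → (-15,40,42)
river: ρ → (42,44,-13)
river: ρ → (-13,60,10)
river: ρ → (10,60,-13)
river: ρ → (-13,44,42)
river: ρ → (42,40,-15)
river: ρ → (-15,50,27)
closes: descent 1, river 22
min |a| on river = 2

2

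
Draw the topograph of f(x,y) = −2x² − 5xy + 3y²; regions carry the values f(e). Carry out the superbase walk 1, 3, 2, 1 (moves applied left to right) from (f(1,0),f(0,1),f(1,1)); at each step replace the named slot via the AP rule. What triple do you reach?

start (-2,3,-4) = (f(1,0),f(0,1),f(1,1))
replace slot 1: 2·(3+(-4)) − (-2) = 0 → (0,3,-4)
replace slot 3: 2·(0+3) − (-4) = 10 → (0,3,10)
replace slot 2: 2·(0+10) − 3 = 17 → (0,17,10)
replace slot 1: 2·(17+10) − 0 = 54 → (54,17,10)

54,17,10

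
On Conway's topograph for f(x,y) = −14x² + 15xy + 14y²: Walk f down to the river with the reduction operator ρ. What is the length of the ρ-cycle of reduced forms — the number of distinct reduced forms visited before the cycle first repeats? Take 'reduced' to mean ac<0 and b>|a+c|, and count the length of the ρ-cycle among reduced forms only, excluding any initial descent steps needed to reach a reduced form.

D = 1009, ⌊√D⌋ = 31
river: ρ → (14,13,-15)
river: ρ → (-15,17,12)
river: ρ → (12,31,-1)
river: ρ → (-1,31,12)
river: ρ → (12,17,-15)
river: ρ → (-15,13,14)
river: ρ → (14,15,-14)
river: ρ → (-14,13,15)
river: ρ → (15,17,-12)
river: ρ → (-12,31,1)
river: ρ → (1,31,-12)
river: ρ → (-12,17,15)
river: ρ → (15,13,-14)
river: ρ → (-14,15,14)
ρ-cycle length = 14 (tail of 0 descent steps not counted)

14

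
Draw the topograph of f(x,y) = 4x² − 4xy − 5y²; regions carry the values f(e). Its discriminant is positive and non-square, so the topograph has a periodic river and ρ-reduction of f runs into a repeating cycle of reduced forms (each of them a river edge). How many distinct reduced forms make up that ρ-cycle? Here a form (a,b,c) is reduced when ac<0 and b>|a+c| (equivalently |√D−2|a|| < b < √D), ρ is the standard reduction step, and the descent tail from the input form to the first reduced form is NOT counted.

D = 96, ⌊√D⌋ = 9
descent: ρ → (-5,4,4)  [lands on river]
river: ρ → (4,4,-5)
river: ρ → (-5,6,3)
river: ρ → (3,6,-5)
ρ-cycle length = 4 (tail of 1 descent step not counted)

4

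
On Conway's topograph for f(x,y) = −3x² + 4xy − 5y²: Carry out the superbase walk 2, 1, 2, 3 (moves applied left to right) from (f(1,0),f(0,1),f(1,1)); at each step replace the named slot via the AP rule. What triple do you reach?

start (-3,-5,-4) = (f(1,0),f(0,1),f(1,1))
replace slot 2: 2·((-3)+(-4)) − (-5) = -9 → (-3,-9,-4)
replace slot 1: 2·((-9)+(-4)) − (-3) = -23 → (-23,-9,-4)
replace slot 2: 2·((-23)+(-4)) − (-9) = -45 → (-23,-45,-4)
replace slot 3: 2·((-23)+(-45)) − (-4) = -132 → (-23,-45,-132)

-23,-45,-132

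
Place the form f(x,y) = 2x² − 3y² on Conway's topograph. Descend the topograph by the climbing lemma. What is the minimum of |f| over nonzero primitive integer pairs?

descent: ρ → (-3,0,2)
descent: ρ → (2,4,-1)  [lands on river]
river: ρ → (-1,4,2)
closes: descent 2, river 2
min |a| on river = 1

1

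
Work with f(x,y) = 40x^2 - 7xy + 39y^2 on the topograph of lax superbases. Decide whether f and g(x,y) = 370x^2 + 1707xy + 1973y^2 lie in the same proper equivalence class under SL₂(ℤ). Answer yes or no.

D₁ = -6191, D₂ = -6191
f: flip: (40,-7,39)→(39,7,40)
f: reduced (well bottom): (39,7,40) with a≤c, −a<b≤a
g: translate: b→227 (≡1707 mod 740), so (370,1707,1973)→(370,227,39)
g: flip: (370,227,39)→(39,-227,370)
g: translate: b→7 (≡-227 mod 78), so (39,-227,370)→(39,7,40)
g: reduced (well bottom): (39,7,40) with a≤c, −a<b≤a
reduced forms (39, 7, 40) vs (39, 7, 40) ⇒ equivalent

yes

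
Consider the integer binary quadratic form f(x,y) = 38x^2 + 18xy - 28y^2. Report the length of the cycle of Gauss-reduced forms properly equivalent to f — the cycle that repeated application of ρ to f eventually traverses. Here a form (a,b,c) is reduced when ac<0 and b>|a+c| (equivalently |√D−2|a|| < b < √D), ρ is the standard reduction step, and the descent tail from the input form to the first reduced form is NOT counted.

D = 4580, ⌊√D⌋ = 67
river: ρ → (-28,38,28)
river: ρ → (28,18,-38)
river: ρ → (-38,58,8)
river: ρ → (8,54,-52)
river: ρ → (-52,50,10)
river: ρ → (10,50,-52)
river: ρ → (-52,54,8)
river: ρ → (8,58,-38)
river: ρ → (-38,18,28)
river: ρ → (28,38,-28)
river: ρ → (-28,18,38)
river: ρ → (38,58,-8)
river: ρ → (-8,54,52)
river: ρ → (52,50,-10)
river: ρ → (-10,50,52)
river: ρ → (52,54,-8)
river: ρ → (-8,58,38)
river: ρ → (38,18,-28)
ρ-cycle length = 18 (tail of 0 descent steps not counted)

18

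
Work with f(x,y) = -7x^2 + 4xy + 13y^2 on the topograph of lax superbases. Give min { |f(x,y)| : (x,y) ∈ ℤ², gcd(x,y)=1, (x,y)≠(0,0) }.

descent: ρ → (13,-4,-7)
descent: ρ → (-7,18,2)  [lands on river]
river: ρ → (2,18,-7)
river: ρ → (-7,10,10)
river: ρ → (10,10,-7)
closes: descent 2, river 4
min |a| on river = 2

2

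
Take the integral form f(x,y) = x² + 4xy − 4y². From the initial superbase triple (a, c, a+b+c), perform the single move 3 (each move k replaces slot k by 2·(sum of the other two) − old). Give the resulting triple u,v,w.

start (1,-4,1) = (f(1,0),f(0,1),f(1,1))
replace slot 3: 2·(1+(-4)) − 1 = -7 → (1,-4,-7)

1,-4,-7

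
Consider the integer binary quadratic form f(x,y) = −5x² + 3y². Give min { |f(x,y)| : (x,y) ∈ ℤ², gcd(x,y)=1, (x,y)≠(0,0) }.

descent: ρ → (3,6,-2)  [lands on river]
river: ρ → (-2,6,3)
closes: descent 1, river 2
min |a| on river = 2

2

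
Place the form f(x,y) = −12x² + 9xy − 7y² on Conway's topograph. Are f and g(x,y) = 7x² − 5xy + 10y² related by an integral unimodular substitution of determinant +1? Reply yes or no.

D₁ = -255, D₂ = -255
f is negative-definite; reduce −f:
−f: flip: (12,-9,7)→(7,9,12)
−f: translate: b→-5 (≡9 mod 14), so (7,9,12)→(7,-5,10)
−f: reduced (well bottom): (7,-5,10) with a≤c, −a<b≤a
flip sign back: reduced form of f is (-7,5,-10)
g: reduced (well bottom): (7,-5,10) with a≤c, −a<b≤a
reduced forms (-7, 5, -10) vs (7, -5, 10) ⇒ inequivalent

no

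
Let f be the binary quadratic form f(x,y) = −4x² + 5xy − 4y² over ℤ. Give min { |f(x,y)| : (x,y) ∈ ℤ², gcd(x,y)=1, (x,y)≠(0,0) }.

translate: b→3 (≡-5 mod 8), so (4,-5,4)→(4,3,3)
flip: (4,3,3)→(3,-3,4)
translate: b→3 (≡-3 mod 6), so (3,-3,4)→(3,3,4)
reduced (well bottom): (3,3,4) with a≤c, −a<b≤a
well minimum |f| = |-3| = 3 (negative-definite)

3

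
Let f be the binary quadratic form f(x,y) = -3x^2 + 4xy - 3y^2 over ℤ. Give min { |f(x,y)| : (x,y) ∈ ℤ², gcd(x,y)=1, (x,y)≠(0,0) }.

translate: b→2 (≡-4 mod 6), so (3,-4,3)→(3,2,2)
flip: (3,2,2)→(2,-2,3)
translate: b→2 (≡-2 mod 4), so (2,-2,3)→(2,2,3)
reduced (well bottom): (2,2,3) with a≤c, −a<b≤a
well minimum |f| = |-2| = 2 (negative-definite)

2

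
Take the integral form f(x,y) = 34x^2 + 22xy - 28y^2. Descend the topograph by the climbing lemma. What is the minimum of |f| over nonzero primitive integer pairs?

river: ρ → (-28,34,28)
river: ρ → (28,22,-34)
river: ρ → (-34,46,16)
river: ρ → (16,50,-28)
river: ρ → (-28,62,4)
river: ρ → (4,58,-58)
river: ρ → (-58,58,4)
river: ρ → (4,62,-28)
river: ρ → (-28,50,16)
river: ρ → (16,46,-34)
river: ρ → (-34,22,28)
river: ρ → (28,34,-28)
river: ρ → (-28,22,34)
river: ρ → (34,46,-16)
river: ρ → (-16,50,28)
river: ρ → (28,62,-4)
river: ρ → (-4,58,58)
river: ρ → (58,58,-4)
river: ρ → (-4,62,28)
river: ρ → (28,50,-16)
river: ρ → (-16,46,34)
river: ρ → (34,22,-28)
closes: descent 0, river 22
min |a| on river = 4

4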